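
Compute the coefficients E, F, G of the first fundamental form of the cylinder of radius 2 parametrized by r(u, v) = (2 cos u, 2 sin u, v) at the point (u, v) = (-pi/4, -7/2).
E = 4;  F = 0;  G = 1

Partials: r_u = (-2*sin(u), 2*cos(u), 0), r_v = (0, 0, 1). As functions of (u, v):
  E = r_u · r_u = 4,
  F = r_u · r_v = 0,
  G = r_v · r_v = 1.
Evaluating at (u, v) = (-pi/4, -7/2): E = 4, F = 0, G = 1.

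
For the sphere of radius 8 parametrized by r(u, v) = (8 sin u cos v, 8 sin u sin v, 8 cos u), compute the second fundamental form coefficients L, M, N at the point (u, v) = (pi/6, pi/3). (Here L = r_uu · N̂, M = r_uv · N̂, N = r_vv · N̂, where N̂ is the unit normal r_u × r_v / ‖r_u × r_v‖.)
L = -8;  M = 0;  N = -2

Compute the unit normal N̂(u, v) = (sin(u)^2*cos(v)/Abs(sin(u)), sin(u)^2*sin(v)/Abs(sin(u)), sin(2*u)/(2*Abs(sin(u)))), and the second partials r_uu, r_uv, r_vv. Take dot products:
  L(u, v) = r_uu · N̂ = -8*sin(u)/Abs(sin(u)),
  M(u, v) = r_uv · N̂ = 0,
  N(u, v) = r_vv · N̂ = -8*sin(u)^3/Abs(sin(u)).
Evaluating at (u, v) = (pi/6, pi/3):
  L = -8, M = 0, N = -2.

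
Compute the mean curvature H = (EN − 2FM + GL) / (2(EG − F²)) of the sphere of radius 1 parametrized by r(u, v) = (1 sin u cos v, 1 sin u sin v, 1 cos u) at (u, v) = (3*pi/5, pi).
H = -1

With E = 1, F = 0, G = sin(u)^2, L = -sin(u)/Abs(sin(u)), M = 0, N = -sin(u)^3/Abs(sin(u)), assemble
  H = (EN − 2FM + GL) / (2(EG − F²)) = -sin(u)/Abs(sin(u)).
At (u, v) = (3*pi/5, pi): H = -1.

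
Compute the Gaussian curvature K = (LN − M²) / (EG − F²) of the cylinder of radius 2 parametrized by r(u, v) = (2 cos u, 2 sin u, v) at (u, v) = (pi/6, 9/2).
K = 0

Coefficients of the first fundamental form: E = 4, F = 0, G = 1.
Coefficients of the second fundamental form: L = -2, M = 0, N = 0.
Assemble K = (LN − M²)/(EG − F²) = 0. At (u, v) = (pi/6, 9/2): K = 0.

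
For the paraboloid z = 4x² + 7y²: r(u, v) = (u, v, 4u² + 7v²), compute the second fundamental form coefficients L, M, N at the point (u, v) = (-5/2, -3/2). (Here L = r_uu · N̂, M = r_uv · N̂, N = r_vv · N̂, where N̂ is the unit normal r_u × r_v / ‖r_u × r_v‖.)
L = 4*sqrt(842)/421;  M = 0;  N = 7*sqrt(842)/421

Compute the unit normal N̂(u, v) = (-8*u/sqrt(64*u^2 + 196*v^2 + 1), -14*v/sqrt(64*u^2 + 196*v^2 + 1), 1/sqrt(64*u^2 + 196*v^2 + 1)), and the second partials r_uu, r_uv, r_vv. Take dot products:
  L(u, v) = r_uu · N̂ = 8/sqrt(64*u^2 + 196*v^2 + 1),
  M(u, v) = r_uv · N̂ = 0,
  N(u, v) = r_vv · N̂ = 14/sqrt(64*u^2 + 196*v^2 + 1).
Evaluating at (u, v) = (-5/2, -3/2):
  L = 4*sqrt(842)/421, M = 0, N = 7*sqrt(842)/421.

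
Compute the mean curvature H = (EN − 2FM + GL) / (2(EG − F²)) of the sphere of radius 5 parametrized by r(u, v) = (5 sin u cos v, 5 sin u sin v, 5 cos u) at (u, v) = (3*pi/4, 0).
H = -1/5

With E = 25, F = 0, G = 25*sin(u)^2, L = -5*sin(u)/Abs(sin(u)), M = 0, N = -5*sin(u)^3/Abs(sin(u)), assemble
  H = (EN − 2FM + GL) / (2(EG − F²)) = -sin(u)/(5*Abs(sin(u))).
At (u, v) = (3*pi/4, 0): H = -1/5.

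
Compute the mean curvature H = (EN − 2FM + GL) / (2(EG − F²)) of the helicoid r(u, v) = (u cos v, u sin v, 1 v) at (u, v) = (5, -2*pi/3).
H = 0

With E = 1, F = 0, G = u^2 + 1, L = 0, M = -1/sqrt(u^2 + 1), N = 0, assemble
  H = (EN − 2FM + GL) / (2(EG − F²)) = 0.
At (u, v) = (5, -2*pi/3): H = 0.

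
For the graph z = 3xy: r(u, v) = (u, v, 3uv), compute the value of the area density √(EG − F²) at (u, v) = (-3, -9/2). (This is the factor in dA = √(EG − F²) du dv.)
√(EG − F²)|_{(-3, -9/2)} = sqrt(1057)/2

E = 9*v^2 + 1, F = 9*u*v, G = 9*u^2 + 1, so EG − F² = 9*u^2 + 9*v^2 + 1. Taking the positive square root: √(EG − F²) = sqrt(9*u^2 + 9*v^2 + 1). At (u, v) = (-3, -9/2): sqrt(1057)/2.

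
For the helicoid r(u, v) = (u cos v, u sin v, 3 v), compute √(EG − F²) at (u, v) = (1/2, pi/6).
√(EG − F²)|_{(1/2, pi/6)} = sqrt(37)/2

E = 1, F = 0, G = u^2 + 9; EG − F² = u^2 + 9; √(EG − F²) = sqrt(u^2 + 9). At the given point: sqrt(37)/2.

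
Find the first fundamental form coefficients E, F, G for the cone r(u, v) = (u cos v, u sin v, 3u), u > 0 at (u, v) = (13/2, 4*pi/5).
E = 10;  F = 0;  G = 169/4

Partials: r_u = (cos(v), sin(v), 3), r_v = (-u*sin(v), u*cos(v), 0). As functions of (u, v):
  E = r_u · r_u = 10,
  F = r_u · r_v = 0,
  G = r_v · r_v = u^2.
Evaluating at (u, v) = (13/2, 4*pi/5): E = 10, F = 0, G = 169/4.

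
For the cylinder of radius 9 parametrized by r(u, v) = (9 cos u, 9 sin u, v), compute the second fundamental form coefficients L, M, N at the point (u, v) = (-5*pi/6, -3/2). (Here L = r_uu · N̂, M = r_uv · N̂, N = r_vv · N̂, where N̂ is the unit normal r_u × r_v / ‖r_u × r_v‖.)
L = -9;  M = 0;  N = 0

Compute the unit normal N̂(u, v) = (cos(u), sin(u), 0), and the second partials r_uu, r_uv, r_vv. Take dot products:
  L(u, v) = r_uu · N̂ = -9,
  M(u, v) = r_uv · N̂ = 0,
  N(u, v) = r_vv · N̂ = 0.
Evaluating at (u, v) = (-5*pi/6, -3/2):
  L = -9, M = 0, N = 0.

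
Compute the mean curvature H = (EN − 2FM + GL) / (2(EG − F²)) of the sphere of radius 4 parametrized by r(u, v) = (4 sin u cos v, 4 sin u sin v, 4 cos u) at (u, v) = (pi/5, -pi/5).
H = -1/4

With E = 16, F = 0, G = 16*sin(u)^2, L = -4*sin(u)/Abs(sin(u)), M = 0, N = -4*sin(u)^3/Abs(sin(u)), assemble
  H = (EN − 2FM + GL) / (2(EG − F²)) = -sin(u)/(4*Abs(sin(u))).
At (u, v) = (pi/5, -pi/5): H = -1/4.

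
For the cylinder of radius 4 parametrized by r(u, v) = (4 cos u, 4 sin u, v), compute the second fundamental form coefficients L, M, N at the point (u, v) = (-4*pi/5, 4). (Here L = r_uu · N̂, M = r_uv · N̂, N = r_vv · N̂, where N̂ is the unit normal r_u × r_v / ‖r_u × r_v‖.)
L = -4;  M = 0;  N = 0

Compute the unit normal N̂(u, v) = (cos(u), sin(u), 0), and the second partials r_uu, r_uv, r_vv. Take dot products:
  L(u, v) = r_uu · N̂ = -4,
  M(u, v) = r_uv · N̂ = 0,
  N(u, v) = r_vv · N̂ = 0.
Evaluating at (u, v) = (-4*pi/5, 4):
  L = -4, M = 0, N = 0.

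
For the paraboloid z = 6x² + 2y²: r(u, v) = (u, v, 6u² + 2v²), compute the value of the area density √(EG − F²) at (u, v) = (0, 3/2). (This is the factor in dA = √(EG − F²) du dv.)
√(EG − F²)|_{(0, 3/2)} = sqrt(37)

E = 144*u^2 + 1, F = 48*u*v, G = 16*v^2 + 1, so EG − F² = 144*u^2 + 16*v^2 + 1. Taking the positive square root: √(EG − F²) = sqrt(144*u^2 + 16*v^2 + 1). At (u, v) = (0, 3/2): sqrt(37).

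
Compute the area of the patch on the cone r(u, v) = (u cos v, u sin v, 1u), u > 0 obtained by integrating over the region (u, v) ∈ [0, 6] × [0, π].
Area = 18*sqrt(2)*pi

Area = ∫∫ √(EG − F²) du dv with √(EG − F²) = sqrt(2)*Abs(u). Integrating over [0, 6] × [0, π] gives 18*sqrt(2)*pi.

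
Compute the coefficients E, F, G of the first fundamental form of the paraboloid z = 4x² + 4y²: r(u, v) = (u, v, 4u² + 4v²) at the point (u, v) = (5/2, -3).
E = 401;  F = -480;  G = 577

Partials: r_u = (1, 0, 8*u), r_v = (0, 1, 8*v). As functions of (u, v):
  E = r_u · r_u = 64*u^2 + 1,
  F = r_u · r_v = 64*u*v,
  G = r_v · r_v = 64*v^2 + 1.
Evaluating at (u, v) = (5/2, -3): E = 401, F = -480, G = 577.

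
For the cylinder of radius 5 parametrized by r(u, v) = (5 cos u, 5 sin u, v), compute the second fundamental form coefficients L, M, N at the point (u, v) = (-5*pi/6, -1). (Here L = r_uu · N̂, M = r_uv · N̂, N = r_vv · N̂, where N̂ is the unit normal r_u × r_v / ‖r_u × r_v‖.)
L = -5;  M = 0;  N = 0

Compute the unit normal N̂(u, v) = (cos(u), sin(u), 0), and the second partials r_uu, r_uv, r_vv. Take dot products:
  L(u, v) = r_uu · N̂ = -5,
  M(u, v) = r_uv · N̂ = 0,
  N(u, v) = r_vv · N̂ = 0.
Evaluating at (u, v) = (-5*pi/6, -1):
  L = -5, M = 0, N = 0.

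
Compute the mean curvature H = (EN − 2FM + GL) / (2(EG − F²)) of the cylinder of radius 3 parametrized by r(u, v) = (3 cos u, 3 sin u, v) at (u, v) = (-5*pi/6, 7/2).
H = -1/6

With E = 9, F = 0, G = 1, L = -3, M = 0, N = 0, assemble
  H = (EN − 2FM + GL) / (2(EG − F²)) = -1/6.
At (u, v) = (-5*pi/6, 7/2): H = -1/6.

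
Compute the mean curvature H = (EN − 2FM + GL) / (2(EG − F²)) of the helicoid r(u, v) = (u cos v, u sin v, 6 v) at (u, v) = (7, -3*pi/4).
H = 0

With E = 1, F = 0, G = u^2 + 36, L = 0, M = -6/sqrt(u^2 + 36), N = 0, assemble
  H = (EN − 2FM + GL) / (2(EG − F²)) = 0.
At (u, v) = (7, -3*pi/4): H = 0.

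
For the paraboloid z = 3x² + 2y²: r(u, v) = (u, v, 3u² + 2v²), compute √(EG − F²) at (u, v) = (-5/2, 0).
√(EG − F²)|_{(-5/2, 0)} = sqrt(226)

E = 36*u^2 + 1, F = 24*u*v, G = 16*v^2 + 1; EG − F² = 36*u^2 + 16*v^2 + 1; √(EG − F²) = sqrt(36*u^2 + 16*v^2 + 1). At the given point: sqrt(226).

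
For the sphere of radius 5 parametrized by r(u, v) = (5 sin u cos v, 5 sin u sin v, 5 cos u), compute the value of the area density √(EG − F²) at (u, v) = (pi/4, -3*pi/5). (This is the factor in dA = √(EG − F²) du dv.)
√(EG − F²)|_{(pi/4, -3*pi/5)} = 25*sqrt(2)/2

E = 25, F = 0, G = 25*sin(u)^2, so EG − F² = 625*sin(u)^2. Taking the positive square root: √(EG − F²) = 25*Abs(sin(u)). At (u, v) = (pi/4, -3*pi/5): 25*sqrt(2)/2.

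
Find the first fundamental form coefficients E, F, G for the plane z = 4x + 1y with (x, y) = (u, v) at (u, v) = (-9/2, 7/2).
E = 17;  F = 4;  G = 2

Partials: r_u = (1, 0, 4), r_v = (0, 1, 1). As functions of (u, v):
  E = r_u · r_u = 17,
  F = r_u · r_v = 4,
  G = r_v · r_v = 2.
Evaluating at (u, v) = (-9/2, 7/2): E = 17, F = 4, G = 2.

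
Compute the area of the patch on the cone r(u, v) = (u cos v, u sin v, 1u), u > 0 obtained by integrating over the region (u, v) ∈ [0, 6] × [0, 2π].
Area = 36*sqrt(2)*pi

Area = ∫∫ √(EG − F²) du dv with √(EG − F²) = sqrt(2)*Abs(u). Integrating over [0, 6] × [0, 2π] gives 36*sqrt(2)*pi.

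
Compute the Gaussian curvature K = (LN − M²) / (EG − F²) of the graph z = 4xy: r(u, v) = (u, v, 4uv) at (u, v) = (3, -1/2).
K = -16/22201

Coefficients of the first fundamental form: E = 16*v^2 + 1, F = 16*u*v, G = 16*u^2 + 1.
Coefficients of the second fundamental form: L = 0, M = 4/sqrt(16*u^2 + 16*v^2 + 1), N = 0.
Assemble K = (LN − M²)/(EG − F²) = -16/(256*u^4 + 512*u^2*v^2 + 32*u^2 + 256*v^4 + 32*v^2 + 1). At (u, v) = (3, -1/2): K = -16/22201.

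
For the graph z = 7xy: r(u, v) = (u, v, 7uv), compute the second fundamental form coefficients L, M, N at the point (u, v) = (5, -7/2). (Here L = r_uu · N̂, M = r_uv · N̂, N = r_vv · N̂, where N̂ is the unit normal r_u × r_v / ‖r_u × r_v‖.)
L = 0;  M = 14*sqrt(7305)/7305;  N = 0

Compute the unit normal N̂(u, v) = (-7*v/sqrt(49*u^2 + 49*v^2 + 1), -7*u/sqrt(49*u^2 + 49*v^2 + 1), 1/sqrt(49*u^2 + 49*v^2 + 1)), and the second partials r_uu, r_uv, r_vv. Take dot products:
  L(u, v) = r_uu · N̂ = 0,
  M(u, v) = r_uv · N̂ = 7/sqrt(49*u^2 + 49*v^2 + 1),
  N(u, v) = r_vv · N̂ = 0.
Evaluating at (u, v) = (5, -7/2):
  L = 0, M = 14*sqrt(7305)/7305, N = 0.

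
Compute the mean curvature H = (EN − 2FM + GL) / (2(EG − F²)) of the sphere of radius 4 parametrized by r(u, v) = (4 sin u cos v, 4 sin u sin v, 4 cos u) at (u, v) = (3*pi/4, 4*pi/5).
H = -1/4

With E = 16, F = 0, G = 16*sin(u)^2, L = -4*sin(u)/Abs(sin(u)), M = 0, N = -4*sin(u)^3/Abs(sin(u)), assemble
  H = (EN − 2FM + GL) / (2(EG − F²)) = -sin(u)/(4*Abs(sin(u))).
At (u, v) = (3*pi/4, 4*pi/5): H = -1/4.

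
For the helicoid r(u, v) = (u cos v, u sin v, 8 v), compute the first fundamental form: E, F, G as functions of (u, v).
E = 1;  F = 0;  G = u^2 + 64

Compute partials: r_u = (cos(v), sin(v), 0), r_v = (-u*sin(v), u*cos(v), 8). Then
  E = r_u · r_u = 1,
  F = r_u · r_v = 0,
  G = r_v · r_v = u^2 + 64.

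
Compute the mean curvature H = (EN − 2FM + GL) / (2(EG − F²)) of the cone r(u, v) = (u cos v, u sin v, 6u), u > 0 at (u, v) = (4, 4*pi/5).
H = 3*sqrt(37)/148

With E = 37, F = 0, G = u^2, L = 0, M = 0, N = 6*sqrt(37)*u^2/(37*Abs(u)), assemble
  H = (EN − 2FM + GL) / (2(EG − F²)) = 3*sqrt(37)/(37*Abs(u)).
At (u, v) = (4, 4*pi/5): H = 3*sqrt(37)/148.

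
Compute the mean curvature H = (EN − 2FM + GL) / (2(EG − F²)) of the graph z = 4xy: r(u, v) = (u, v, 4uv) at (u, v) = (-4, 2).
H = 512*sqrt(321)/103041

With E = 16*v^2 + 1, F = 16*u*v, G = 16*u^2 + 1, L = 0, M = 4/sqrt(16*u^2 + 16*v^2 + 1), N = 0, assemble
  H = (EN − 2FM + GL) / (2(EG − F²)) = -64*u*v/(16*u^2 + 16*v^2 + 1)^(3/2).
At (u, v) = (-4, 2): H = 512*sqrt(321)/103041.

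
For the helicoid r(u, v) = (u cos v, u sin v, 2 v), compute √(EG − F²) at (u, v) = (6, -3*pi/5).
√(EG − F²)|_{(6, -3*pi/5)} = 2*sqrt(10)

E = 1, F = 0, G = u^2 + 4; EG − F² = u^2 + 4; √(EG − F²) = sqrt(u^2 + 4). At the given point: 2*sqrt(10).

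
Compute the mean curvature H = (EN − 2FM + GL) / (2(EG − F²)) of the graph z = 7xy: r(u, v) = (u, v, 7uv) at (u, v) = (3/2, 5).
H = -4116*sqrt(5345)/5713805

With E = 49*v^2 + 1, F = 49*u*v, G = 49*u^2 + 1, L = 0, M = 7/sqrt(49*u^2 + 49*v^2 + 1), N = 0, assemble
  H = (EN − 2FM + GL) / (2(EG − F²)) = -343*u*v/(49*u^2 + 49*v^2 + 1)^(3/2).
At (u, v) = (3/2, 5): H = -4116*sqrt(5345)/5713805.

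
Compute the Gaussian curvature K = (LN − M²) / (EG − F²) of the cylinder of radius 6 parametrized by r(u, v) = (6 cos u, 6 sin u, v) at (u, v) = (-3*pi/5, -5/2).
K = 0

Coefficients of the first fundamental form: E = 36, F = 0, G = 1.
Coefficients of the second fundamental form: L = -6, M = 0, N = 0.
Assemble K = (LN − M²)/(EG − F²) = 0. At (u, v) = (-3*pi/5, -5/2): K = 0.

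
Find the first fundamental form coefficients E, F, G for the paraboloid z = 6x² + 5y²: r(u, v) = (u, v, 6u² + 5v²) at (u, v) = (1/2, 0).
E = 37;  F = 0;  G = 1

Partials: r_u = (1, 0, 12*u), r_v = (0, 1, 10*v). As functions of (u, v):
  E = r_u · r_u = 144*u^2 + 1,
  F = r_u · r_v = 120*u*v,
  G = r_v · r_v = 100*v^2 + 1.
Evaluating at (u, v) = (1/2, 0): E = 37, F = 0, G = 1.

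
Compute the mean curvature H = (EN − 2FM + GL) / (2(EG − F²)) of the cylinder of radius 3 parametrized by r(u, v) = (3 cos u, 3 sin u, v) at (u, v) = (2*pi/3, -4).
H = -1/6

With E = 9, F = 0, G = 1, L = -3, M = 0, N = 0, assemble
  H = (EN − 2FM + GL) / (2(EG − F²)) = -1/6.
At (u, v) = (2*pi/3, -4): H = -1/6.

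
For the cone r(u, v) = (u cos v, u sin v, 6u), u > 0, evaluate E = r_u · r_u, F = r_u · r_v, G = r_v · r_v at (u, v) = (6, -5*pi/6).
E = 37;  F = 0;  G = 36

Partials: r_u = (cos(v), sin(v), 6), r_v = (-u*sin(v), u*cos(v), 0). As functions of (u, v):
  E = r_u · r_u = 37,
  F = r_u · r_v = 0,
  G = r_v · r_v = u^2.
Evaluating at (u, v) = (6, -5*pi/6): E = 37, F = 0, G = 36.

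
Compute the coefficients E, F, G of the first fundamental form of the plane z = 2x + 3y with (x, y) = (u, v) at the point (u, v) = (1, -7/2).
E = 5;  F = 6;  G = 10

Partials: r_u = (1, 0, 2), r_v = (0, 1, 3). As functions of (u, v):
  E = r_u · r_u = 5,
  F = r_u · r_v = 6,
  G = r_v · r_v = 10.
Evaluating at (u, v) = (1, -7/2): E = 5, F = 6, G = 10.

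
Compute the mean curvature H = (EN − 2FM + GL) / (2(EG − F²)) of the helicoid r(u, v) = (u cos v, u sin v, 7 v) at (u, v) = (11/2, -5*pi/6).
H = 0

With E = 1, F = 0, G = u^2 + 49, L = 0, M = -7/sqrt(u^2 + 49), N = 0, assemble
  H = (EN − 2FM + GL) / (2(EG − F²)) = 0.
At (u, v) = (11/2, -5*pi/6): H = 0.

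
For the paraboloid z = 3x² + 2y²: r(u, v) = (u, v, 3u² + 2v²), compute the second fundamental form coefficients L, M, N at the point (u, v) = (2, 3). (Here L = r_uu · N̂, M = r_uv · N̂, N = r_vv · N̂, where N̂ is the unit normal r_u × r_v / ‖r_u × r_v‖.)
L = 6/17;  M = 0;  N = 4/17

Compute the unit normal N̂(u, v) = (-6*u/sqrt(36*u^2 + 16*v^2 + 1), -4*v/sqrt(36*u^2 + 16*v^2 + 1), 1/sqrt(36*u^2 + 16*v^2 + 1)), and the second partials r_uu, r_uv, r_vv. Take dot products:
  L(u, v) = r_uu · N̂ = 6/sqrt(36*u^2 + 16*v^2 + 1),
  M(u, v) = r_uv · N̂ = 0,
  N(u, v) = r_vv · N̂ = 4/sqrt(36*u^2 + 16*v^2 + 1).
Evaluating at (u, v) = (2, 3):
  L = 6/17, M = 0, N = 4/17.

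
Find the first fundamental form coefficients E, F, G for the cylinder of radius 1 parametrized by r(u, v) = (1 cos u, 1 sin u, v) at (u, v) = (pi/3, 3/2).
E = 1;  F = 0;  G = 1

Partials: r_u = (-sin(u), cos(u), 0), r_v = (0, 0, 1). As functions of (u, v):
  E = r_u · r_u = 1,
  F = r_u · r_v = 0,
  G = r_v · r_v = 1.
Evaluating at (u, v) = (pi/3, 3/2): E = 1, F = 0, G = 1.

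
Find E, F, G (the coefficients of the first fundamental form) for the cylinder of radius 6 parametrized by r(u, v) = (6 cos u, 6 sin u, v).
E = 36;  F = 0;  G = 1

Compute partials: r_u = (-6*sin(u), 6*cos(u), 0), r_v = (0, 0, 1). Then
  E = r_u · r_u = 36,
  F = r_u · r_v = 0,
  G = r_v · r_v = 1.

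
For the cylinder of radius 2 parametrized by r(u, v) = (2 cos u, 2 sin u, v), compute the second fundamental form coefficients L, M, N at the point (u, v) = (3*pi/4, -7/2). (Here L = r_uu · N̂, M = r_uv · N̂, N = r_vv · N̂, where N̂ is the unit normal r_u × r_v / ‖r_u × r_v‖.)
L = -2;  M = 0;  N = 0

Compute the unit normal N̂(u, v) = (cos(u), sin(u), 0), and the second partials r_uu, r_uv, r_vv. Take dot products:
  L(u, v) = r_uu · N̂ = -2,
  M(u, v) = r_uv · N̂ = 0,
  N(u, v) = r_vv · N̂ = 0.
Evaluating at (u, v) = (3*pi/4, -7/2):
  L = -2, M = 0, N = 0.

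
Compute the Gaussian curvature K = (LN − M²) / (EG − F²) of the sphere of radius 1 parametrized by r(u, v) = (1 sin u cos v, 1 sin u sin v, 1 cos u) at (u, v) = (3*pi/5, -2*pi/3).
K = 1

Coefficients of the first fundamental form: E = 1, F = 0, G = sin(u)^2.
Coefficients of the second fundamental form: L = -sin(u)/Abs(sin(u)), M = 0, N = -sin(u)^3/Abs(sin(u)).
Assemble K = (LN − M²)/(EG − F²) = 1. At (u, v) = (3*pi/5, -2*pi/3): K = 1.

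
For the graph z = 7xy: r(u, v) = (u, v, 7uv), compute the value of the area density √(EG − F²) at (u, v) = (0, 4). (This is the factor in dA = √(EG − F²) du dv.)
√(EG − F²)|_{(0, 4)} = sqrt(785)

E = 49*v^2 + 1, F = 49*u*v, G = 49*u^2 + 1, so EG − F² = 49*u^2 + 49*v^2 + 1. Taking the positive square root: √(EG − F²) = sqrt(49*u^2 + 49*v^2 + 1). At (u, v) = (0, 4): sqrt(785).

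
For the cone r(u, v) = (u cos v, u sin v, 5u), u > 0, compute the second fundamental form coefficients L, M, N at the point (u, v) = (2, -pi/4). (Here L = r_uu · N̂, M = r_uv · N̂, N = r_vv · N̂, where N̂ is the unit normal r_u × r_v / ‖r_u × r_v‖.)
L = 0;  M = 0;  N = 5*sqrt(26)/13

Compute the unit normal N̂(u, v) = (-5*sqrt(26)*u*cos(v)/(26*Abs(u)), -5*sqrt(26)*u*sin(v)/(26*Abs(u)), sqrt(26)*u/(26*Abs(u))), and the second partials r_uu, r_uv, r_vv. Take dot products:
  L(u, v) = r_uu · N̂ = 0,
  M(u, v) = r_uv · N̂ = 0,
  N(u, v) = r_vv · N̂ = 5*sqrt(26)*u^2/(26*Abs(u)).
Evaluating at (u, v) = (2, -pi/4):
  L = 0, M = 0, N = 5*sqrt(26)/13.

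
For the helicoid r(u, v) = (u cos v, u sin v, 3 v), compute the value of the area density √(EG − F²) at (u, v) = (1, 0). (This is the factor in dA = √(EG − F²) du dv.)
√(EG − F²)|_{(1, 0)} = sqrt(10)

E = 1, F = 0, G = u^2 + 9, so EG − F² = u^2 + 9. Taking the positive square root: √(EG − F²) = sqrt(u^2 + 9). At (u, v) = (1, 0): sqrt(10).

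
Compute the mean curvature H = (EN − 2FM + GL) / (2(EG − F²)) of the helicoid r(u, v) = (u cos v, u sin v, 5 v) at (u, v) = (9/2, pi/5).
H = 0

With E = 1, F = 0, G = u^2 + 25, L = 0, M = -5/sqrt(u^2 + 25), N = 0, assemble
  H = (EN − 2FM + GL) / (2(EG − F²)) = 0.
At (u, v) = (9/2, pi/5): H = 0.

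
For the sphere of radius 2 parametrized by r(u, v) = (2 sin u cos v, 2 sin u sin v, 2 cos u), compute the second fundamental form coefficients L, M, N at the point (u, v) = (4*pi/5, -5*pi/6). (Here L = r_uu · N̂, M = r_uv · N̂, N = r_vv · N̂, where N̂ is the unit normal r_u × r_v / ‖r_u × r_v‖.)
L = -2;  M = 0;  N = -5/4 + sqrt(5)/4

Compute the unit normal N̂(u, v) = (sin(u)^2*cos(v)/Abs(sin(u)), sin(u)^2*sin(v)/Abs(sin(u)), sin(2*u)/(2*Abs(sin(u)))), and the second partials r_uu, r_uv, r_vv. Take dot products:
  L(u, v) = r_uu · N̂ = -2*sin(u)/Abs(sin(u)),
  M(u, v) = r_uv · N̂ = 0,
  N(u, v) = r_vv · N̂ = -2*sin(u)^3/Abs(sin(u)).
Evaluating at (u, v) = (4*pi/5, -5*pi/6):
  L = -2, M = 0, N = -5/4 + sqrt(5)/4.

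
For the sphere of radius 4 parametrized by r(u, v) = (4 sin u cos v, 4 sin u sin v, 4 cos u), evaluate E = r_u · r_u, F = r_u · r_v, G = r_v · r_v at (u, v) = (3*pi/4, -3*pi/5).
E = 16;  F = 0;  G = 8

Partials: r_u = (4*cos(u)*cos(v), 4*sin(v)*cos(u), -4*sin(u)), r_v = (-4*sin(u)*sin(v), 4*sin(u)*cos(v), 0). As functions of (u, v):
  E = r_u · r_u = 16,
  F = r_u · r_v = 0,
  G = r_v · r_v = 16*sin(u)^2.
Evaluating at (u, v) = (3*pi/4, -3*pi/5): E = 16, F = 0, G = 8.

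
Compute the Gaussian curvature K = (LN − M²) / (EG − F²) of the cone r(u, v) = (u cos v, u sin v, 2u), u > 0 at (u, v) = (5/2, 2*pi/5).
K = 0

Coefficients of the first fundamental form: E = 5, F = 0, G = u^2.
Coefficients of the second fundamental form: L = 0, M = 0, N = 2*sqrt(5)*u^2/(5*Abs(u)).
Assemble K = (LN − M²)/(EG − F²) = 0. At (u, v) = (5/2, 2*pi/5): K = 0.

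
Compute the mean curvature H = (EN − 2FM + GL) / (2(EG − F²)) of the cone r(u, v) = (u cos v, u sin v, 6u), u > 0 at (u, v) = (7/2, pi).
H = 6*sqrt(37)/259

With E = 37, F = 0, G = u^2, L = 0, M = 0, N = 6*sqrt(37)*u^2/(37*Abs(u)), assemble
  H = (EN − 2FM + GL) / (2(EG − F²)) = 3*sqrt(37)/(37*Abs(u)).
At (u, v) = (7/2, pi): H = 6*sqrt(37)/259.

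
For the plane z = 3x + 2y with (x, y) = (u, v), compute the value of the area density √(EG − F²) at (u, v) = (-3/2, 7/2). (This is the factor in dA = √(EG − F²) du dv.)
√(EG − F²)|_{(-3/2, 7/2)} = sqrt(14)

E = 10, F = 6, G = 5, so EG − F² = 14. Taking the positive square root: √(EG − F²) = sqrt(14). At (u, v) = (-3/2, 7/2): sqrt(14).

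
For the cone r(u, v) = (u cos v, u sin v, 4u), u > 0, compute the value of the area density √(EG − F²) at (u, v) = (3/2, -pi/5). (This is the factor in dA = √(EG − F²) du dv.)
√(EG − F²)|_{(3/2, -pi/5)} = 3*sqrt(17)/2

E = 17, F = 0, G = u^2, so EG − F² = 17*u^2. Taking the positive square root: √(EG − F²) = sqrt(17)*Abs(u). At (u, v) = (3/2, -pi/5): 3*sqrt(17)/2.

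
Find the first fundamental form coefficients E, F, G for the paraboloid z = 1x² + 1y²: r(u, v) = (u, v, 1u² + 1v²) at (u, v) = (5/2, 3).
E = 26;  F = 30;  G = 37

Partials: r_u = (1, 0, 2*u), r_v = (0, 1, 2*v). As functions of (u, v):
  E = r_u · r_u = 4*u^2 + 1,
  F = r_u · r_v = 4*u*v,
  G = r_v · r_v = 4*v^2 + 1.
Evaluating at (u, v) = (5/2, 3): E = 26, F = 30, G = 37.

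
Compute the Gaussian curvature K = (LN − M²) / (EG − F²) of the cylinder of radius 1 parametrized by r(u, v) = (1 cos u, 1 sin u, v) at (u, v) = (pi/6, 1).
K = 0

Coefficients of the first fundamental form: E = 1, F = 0, G = 1.
Coefficients of the second fundamental form: L = -1, M = 0, N = 0.
Assemble K = (LN − M²)/(EG − F²) = 0. At (u, v) = (pi/6, 1): K = 0.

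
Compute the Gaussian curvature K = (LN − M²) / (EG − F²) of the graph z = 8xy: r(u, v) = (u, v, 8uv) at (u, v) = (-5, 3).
K = -64/4739329

Coefficients of the first fundamental form: E = 64*v^2 + 1, F = 64*u*v, G = 64*u^2 + 1.
Coefficients of the second fundamental form: L = 0, M = 8/sqrt(64*u^2 + 64*v^2 + 1), N = 0.
Assemble K = (LN − M²)/(EG − F²) = -64/(4096*u^4 + 8192*u^2*v^2 + 128*u^2 + 4096*v^4 + 128*v^2 + 1). At (u, v) = (-5, 3): K = -64/4739329.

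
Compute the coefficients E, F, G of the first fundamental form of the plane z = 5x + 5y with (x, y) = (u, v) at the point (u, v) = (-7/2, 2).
E = 26;  F = 25;  G = 26

Partials: r_u = (1, 0, 5), r_v = (0, 1, 5). As functions of (u, v):
  E = r_u · r_u = 26,
  F = r_u · r_v = 25,
  G = r_v · r_v = 26.
Evaluating at (u, v) = (-7/2, 2): E = 26, F = 25, G = 26.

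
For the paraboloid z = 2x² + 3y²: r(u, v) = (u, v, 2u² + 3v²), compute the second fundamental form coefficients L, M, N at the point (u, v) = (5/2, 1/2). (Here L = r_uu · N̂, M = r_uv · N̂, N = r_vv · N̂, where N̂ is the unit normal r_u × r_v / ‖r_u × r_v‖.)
L = 2*sqrt(110)/55;  M = 0;  N = 3*sqrt(110)/55

Compute the unit normal N̂(u, v) = (-4*u/sqrt(16*u^2 + 36*v^2 + 1), -6*v/sqrt(16*u^2 + 36*v^2 + 1), 1/sqrt(16*u^2 + 36*v^2 + 1)), and the second partials r_uu, r_uv, r_vv. Take dot products:
  L(u, v) = r_uu · N̂ = 4/sqrt(16*u^2 + 36*v^2 + 1),
  M(u, v) = r_uv · N̂ = 0,
  N(u, v) = r_vv · N̂ = 6/sqrt(16*u^2 + 36*v^2 + 1).
Evaluating at (u, v) = (5/2, 1/2):
  L = 2*sqrt(110)/55, M = 0, N = 3*sqrt(110)/55.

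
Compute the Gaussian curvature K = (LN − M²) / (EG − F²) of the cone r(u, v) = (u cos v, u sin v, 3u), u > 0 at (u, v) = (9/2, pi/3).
K = 0

Coefficients of the first fundamental form: E = 10, F = 0, G = u^2.
Coefficients of the second fundamental form: L = 0, M = 0, N = 3*sqrt(10)*u^2/(10*Abs(u)).
Assemble K = (LN − M²)/(EG − F²) = 0. At (u, v) = (9/2, pi/3): K = 0.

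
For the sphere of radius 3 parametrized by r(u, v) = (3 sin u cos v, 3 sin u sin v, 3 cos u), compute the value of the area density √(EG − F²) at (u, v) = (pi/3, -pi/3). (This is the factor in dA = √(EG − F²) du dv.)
√(EG − F²)|_{(pi/3, -pi/3)} = 9*sqrt(3)/2

E = 9, F = 0, G = 9*sin(u)^2, so EG − F² = 81*sin(u)^2. Taking the positive square root: √(EG − F²) = 9*Abs(sin(u)). At (u, v) = (pi/3, -pi/3): 9*sqrt(3)/2.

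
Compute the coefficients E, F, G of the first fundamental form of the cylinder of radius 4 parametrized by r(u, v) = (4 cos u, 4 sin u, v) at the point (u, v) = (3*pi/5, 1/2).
E = 16;  F = 0;  G = 1

Partials: r_u = (-4*sin(u), 4*cos(u), 0), r_v = (0, 0, 1). As functions of (u, v):
  E = r_u · r_u = 16,
  F = r_u · r_v = 0,
  G = r_v · r_v = 1.
Evaluating at (u, v) = (3*pi/5, 1/2): E = 16, F = 0, G = 1.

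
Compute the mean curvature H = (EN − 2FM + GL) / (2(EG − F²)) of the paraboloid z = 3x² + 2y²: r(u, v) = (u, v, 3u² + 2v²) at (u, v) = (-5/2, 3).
H = 887*sqrt(370)/136900

With E = 36*u^2 + 1, F = 24*u*v, G = 16*v^2 + 1, L = 6/sqrt(36*u^2 + 16*v^2 + 1), M = 0, N = 4/sqrt(36*u^2 + 16*v^2 + 1), assemble
  H = (EN − 2FM + GL) / (2(EG − F²)) = (72*u^2 + 48*v^2 + 5)/(36*u^2 + 16*v^2 + 1)^(3/2).
At (u, v) = (-5/2, 3): H = 887*sqrt(370)/136900.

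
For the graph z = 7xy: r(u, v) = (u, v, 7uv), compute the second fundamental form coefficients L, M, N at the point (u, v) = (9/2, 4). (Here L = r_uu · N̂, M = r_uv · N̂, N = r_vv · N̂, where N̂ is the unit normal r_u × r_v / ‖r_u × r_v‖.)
L = 0;  M = 14*sqrt(7109)/7109;  N = 0

Compute the unit normal N̂(u, v) = (-7*v/sqrt(49*u^2 + 49*v^2 + 1), -7*u/sqrt(49*u^2 + 49*v^2 + 1), 1/sqrt(49*u^2 + 49*v^2 + 1)), and the second partials r_uu, r_uv, r_vv. Take dot products:
  L(u, v) = r_uu · N̂ = 0,
  M(u, v) = r_uv · N̂ = 7/sqrt(49*u^2 + 49*v^2 + 1),
  N(u, v) = r_vv · N̂ = 0.
Evaluating at (u, v) = (9/2, 4):
  L = 0, M = 14*sqrt(7109)/7109, N = 0.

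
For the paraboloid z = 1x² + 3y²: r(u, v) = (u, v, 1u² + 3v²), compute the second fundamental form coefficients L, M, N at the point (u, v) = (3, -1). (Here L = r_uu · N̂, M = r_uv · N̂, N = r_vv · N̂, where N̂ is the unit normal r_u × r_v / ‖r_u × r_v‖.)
L = 2*sqrt(73)/73;  M = 0;  N = 6*sqrt(73)/73

Compute the unit normal N̂(u, v) = (-2*u/sqrt(4*u^2 + 36*v^2 + 1), -6*v/sqrt(4*u^2 + 36*v^2 + 1), 1/sqrt(4*u^2 + 36*v^2 + 1)), and the second partials r_uu, r_uv, r_vv. Take dot products:
  L(u, v) = r_uu · N̂ = 2/sqrt(4*u^2 + 36*v^2 + 1),
  M(u, v) = r_uv · N̂ = 0,
  N(u, v) = r_vv · N̂ = 6/sqrt(4*u^2 + 36*v^2 + 1).
Evaluating at (u, v) = (3, -1):
  L = 2*sqrt(73)/73, M = 0, N = 6*sqrt(73)/73.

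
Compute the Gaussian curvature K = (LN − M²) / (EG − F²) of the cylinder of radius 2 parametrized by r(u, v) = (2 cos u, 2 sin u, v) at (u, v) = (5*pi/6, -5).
K = 0

Coefficients of the first fundamental form: E = 4, F = 0, G = 1.
Coefficients of the second fundamental form: L = -2, M = 0, N = 0.
Assemble K = (LN − M²)/(EG − F²) = 0. At (u, v) = (5*pi/6, -5): K = 0.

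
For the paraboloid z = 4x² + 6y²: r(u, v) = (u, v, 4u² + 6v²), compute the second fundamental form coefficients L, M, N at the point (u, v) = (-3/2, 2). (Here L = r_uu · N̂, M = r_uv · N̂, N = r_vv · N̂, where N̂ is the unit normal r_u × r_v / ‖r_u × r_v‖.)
L = 8*sqrt(721)/721;  M = 0;  N = 12*sqrt(721)/721

Compute the unit normal N̂(u, v) = (-8*u/sqrt(64*u^2 + 144*v^2 + 1), -12*v/sqrt(64*u^2 + 144*v^2 + 1), 1/sqrt(64*u^2 + 144*v^2 + 1)), and the second partials r_uu, r_uv, r_vv. Take dot products:
  L(u, v) = r_uu · N̂ = 8/sqrt(64*u^2 + 144*v^2 + 1),
  M(u, v) = r_uv · N̂ = 0,
  N(u, v) = r_vv · N̂ = 12/sqrt(64*u^2 + 144*v^2 + 1).
Evaluating at (u, v) = (-3/2, 2):
  L = 8*sqrt(721)/721, M = 0, N = 12*sqrt(721)/721.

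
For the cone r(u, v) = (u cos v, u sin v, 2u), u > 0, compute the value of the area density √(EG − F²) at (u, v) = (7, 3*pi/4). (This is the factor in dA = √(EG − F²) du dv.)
√(EG − F²)|_{(7, 3*pi/4)} = 7*sqrt(5)

E = 5, F = 0, G = u^2, so EG − F² = 5*u^2. Taking the positive square root: √(EG − F²) = sqrt(5)*Abs(u). At (u, v) = (7, 3*pi/4): 7*sqrt(5).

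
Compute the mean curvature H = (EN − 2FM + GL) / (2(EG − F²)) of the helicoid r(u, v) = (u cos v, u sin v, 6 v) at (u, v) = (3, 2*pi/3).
H = 0

With E = 1, F = 0, G = u^2 + 36, L = 0, M = -6/sqrt(u^2 + 36), N = 0, assemble
  H = (EN − 2FM + GL) / (2(EG − F²)) = 0.
At (u, v) = (3, 2*pi/3): H = 0.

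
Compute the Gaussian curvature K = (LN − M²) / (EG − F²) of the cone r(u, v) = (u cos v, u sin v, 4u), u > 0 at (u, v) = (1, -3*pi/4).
K = 0

Coefficients of the first fundamental form: E = 17, F = 0, G = u^2.
Coefficients of the second fundamental form: L = 0, M = 0, N = 4*sqrt(17)*u^2/(17*Abs(u)).
Assemble K = (LN − M²)/(EG − F²) = 0. At (u, v) = (1, -3*pi/4): K = 0.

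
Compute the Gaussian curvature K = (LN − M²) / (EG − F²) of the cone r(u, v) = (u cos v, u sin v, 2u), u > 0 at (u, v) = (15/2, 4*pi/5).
K = 0

Coefficients of the first fundamental form: E = 5, F = 0, G = u^2.
Coefficients of the second fundamental form: L = 0, M = 0, N = 2*sqrt(5)*u^2/(5*Abs(u)).
Assemble K = (LN − M²)/(EG − F²) = 0. At (u, v) = (15/2, 4*pi/5): K = 0.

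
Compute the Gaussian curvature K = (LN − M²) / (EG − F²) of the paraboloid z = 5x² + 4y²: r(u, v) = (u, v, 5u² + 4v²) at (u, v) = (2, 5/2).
K = 80/641601

Coefficients of the first fundamental form: E = 100*u^2 + 1, F = 80*u*v, G = 64*v^2 + 1.
Coefficients of the second fundamental form: L = 10/sqrt(100*u^2 + 64*v^2 + 1), M = 0, N = 8/sqrt(100*u^2 + 64*v^2 + 1).
Assemble K = (LN − M²)/(EG − F²) = 80/(10000*u^4 + 12800*u^2*v^2 + 200*u^2 + 4096*v^4 + 128*v^2 + 1). At (u, v) = (2, 5/2): K = 80/641601.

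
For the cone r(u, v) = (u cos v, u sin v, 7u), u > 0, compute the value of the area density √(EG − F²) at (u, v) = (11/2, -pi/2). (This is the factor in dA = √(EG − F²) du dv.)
√(EG − F²)|_{(11/2, -pi/2)} = 55*sqrt(2)/2

E = 50, F = 0, G = u^2, so EG − F² = 50*u^2. Taking the positive square root: √(EG − F²) = 5*sqrt(2)*Abs(u). At (u, v) = (11/2, -pi/2): 55*sqrt(2)/2.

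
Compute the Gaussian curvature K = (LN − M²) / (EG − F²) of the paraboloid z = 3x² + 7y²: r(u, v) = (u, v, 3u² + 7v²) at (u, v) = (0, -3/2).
K = 21/48841

Coefficients of the first fundamental form: E = 36*u^2 + 1, F = 84*u*v, G = 196*v^2 + 1.
Coefficients of the second fundamental form: L = 6/sqrt(36*u^2 + 196*v^2 + 1), M = 0, N = 14/sqrt(36*u^2 + 196*v^2 + 1).
Assemble K = (LN − M²)/(EG − F²) = 84/(1296*u^4 + 14112*u^2*v^2 + 72*u^2 + 38416*v^4 + 392*v^2 + 1). At (u, v) = (0, -3/2): K = 21/48841.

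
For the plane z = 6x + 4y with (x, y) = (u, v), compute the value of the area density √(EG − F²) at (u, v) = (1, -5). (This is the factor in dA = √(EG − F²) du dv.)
√(EG − F²)|_{(1, -5)} = sqrt(53)

E = 37, F = 24, G = 17, so EG − F² = 53. Taking the positive square root: √(EG − F²) = sqrt(53). At (u, v) = (1, -5): sqrt(53).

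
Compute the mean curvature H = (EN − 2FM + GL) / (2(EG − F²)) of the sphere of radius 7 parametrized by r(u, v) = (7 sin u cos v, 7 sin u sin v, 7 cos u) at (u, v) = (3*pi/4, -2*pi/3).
H = -1/7

With E = 49, F = 0, G = 49*sin(u)^2, L = -7*sin(u)/Abs(sin(u)), M = 0, N = -7*sin(u)^3/Abs(sin(u)), assemble
  H = (EN − 2FM + GL) / (2(EG − F²)) = -sin(u)/(7*Abs(sin(u))).
At (u, v) = (3*pi/4, -2*pi/3): H = -1/7.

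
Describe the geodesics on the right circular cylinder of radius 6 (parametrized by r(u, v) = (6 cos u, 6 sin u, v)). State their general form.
The cylinder is flat (K = 0) and locally isometric to the plane via the development (u, v) ↦ (6 u, v). Geodesics are the pre-images of straight lines: circles (v constant), vertical lines (u constant), and helices (v = c · u + d) for constants c, d.

A right cylinder has E = 6², F = 0, G = 1, so EG − F² = 6², and L = −6, M = N = 0, giving K = (LN − M²)/(EG − F²) = 0 everywhere. A flat surface is locally isometric to the Euclidean plane via the map (u, v) ↦ (6 u, v). Straight lines in the (x̃, ỹ) plane pull back to: (a) horizontal circles (v = const), (b) vertical generators (u = const), and (c) helices (6 u tan θ = v, i.e. v = c · u + d).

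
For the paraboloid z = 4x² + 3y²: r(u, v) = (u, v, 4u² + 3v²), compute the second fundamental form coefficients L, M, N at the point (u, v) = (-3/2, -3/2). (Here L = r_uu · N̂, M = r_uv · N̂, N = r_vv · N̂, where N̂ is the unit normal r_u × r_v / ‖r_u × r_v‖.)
L = 4*sqrt(226)/113;  M = 0;  N = 3*sqrt(226)/113

Compute the unit normal N̂(u, v) = (-8*u/sqrt(64*u^2 + 36*v^2 + 1), -6*v/sqrt(64*u^2 + 36*v^2 + 1), 1/sqrt(64*u^2 + 36*v^2 + 1)), and the second partials r_uu, r_uv, r_vv. Take dot products:
  L(u, v) = r_uu · N̂ = 8/sqrt(64*u^2 + 36*v^2 + 1),
  M(u, v) = r_uv · N̂ = 0,
  N(u, v) = r_vv · N̂ = 6/sqrt(64*u^2 + 36*v^2 + 1).
Evaluating at (u, v) = (-3/2, -3/2):
  L = 4*sqrt(226)/113, M = 0, N = 3*sqrt(226)/113.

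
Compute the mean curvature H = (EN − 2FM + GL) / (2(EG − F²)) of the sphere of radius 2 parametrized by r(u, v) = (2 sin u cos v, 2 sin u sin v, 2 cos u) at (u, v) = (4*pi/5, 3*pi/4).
H = -1/2

With E = 4, F = 0, G = 4*sin(u)^2, L = -2*sin(u)/Abs(sin(u)), M = 0, N = -2*sin(u)^3/Abs(sin(u)), assemble
  H = (EN − 2FM + GL) / (2(EG − F²)) = -sin(u)/(2*Abs(sin(u))).
At (u, v) = (4*pi/5, 3*pi/4): H = -1/2.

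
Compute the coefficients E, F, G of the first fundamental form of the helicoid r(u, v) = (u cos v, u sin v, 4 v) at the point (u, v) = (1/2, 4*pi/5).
E = 1;  F = 0;  G = 65/4

Partials: r_u = (cos(v), sin(v), 0), r_v = (-u*sin(v), u*cos(v), 4). As functions of (u, v):
  E = r_u · r_u = 1,
  F = r_u · r_v = 0,
  G = r_v · r_v = u^2 + 16.
Evaluating at (u, v) = (1/2, 4*pi/5): E = 1, F = 0, G = 65/4.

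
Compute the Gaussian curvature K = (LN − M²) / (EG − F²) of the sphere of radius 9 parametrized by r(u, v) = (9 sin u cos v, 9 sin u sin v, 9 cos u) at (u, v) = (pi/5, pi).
K = 1/81

Coefficients of the first fundamental form: E = 81, F = 0, G = 81*sin(u)^2.
Coefficients of the second fundamental form: L = -9*sin(u)/Abs(sin(u)), M = 0, N = -9*sin(u)^3/Abs(sin(u)).
Assemble K = (LN − M²)/(EG − F²) = 1/81. At (u, v) = (pi/5, pi): K = 1/81.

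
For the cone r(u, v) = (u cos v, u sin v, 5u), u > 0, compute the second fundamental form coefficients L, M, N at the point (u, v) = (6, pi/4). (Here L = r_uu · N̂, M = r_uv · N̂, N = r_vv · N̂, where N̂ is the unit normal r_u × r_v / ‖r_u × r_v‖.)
L = 0;  M = 0;  N = 15*sqrt(26)/13

Compute the unit normal N̂(u, v) = (-5*sqrt(26)*u*cos(v)/(26*Abs(u)), -5*sqrt(26)*u*sin(v)/(26*Abs(u)), sqrt(26)*u/(26*Abs(u))), and the second partials r_uu, r_uv, r_vv. Take dot products:
  L(u, v) = r_uu · N̂ = 0,
  M(u, v) = r_uv · N̂ = 0,
  N(u, v) = r_vv · N̂ = 5*sqrt(26)*u^2/(26*Abs(u)).
Evaluating at (u, v) = (6, pi/4):
  L = 0, M = 0, N = 15*sqrt(26)/13.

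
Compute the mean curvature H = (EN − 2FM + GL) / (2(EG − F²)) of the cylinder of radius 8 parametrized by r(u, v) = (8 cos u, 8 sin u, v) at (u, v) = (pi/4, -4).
H = -1/16

With E = 64, F = 0, G = 1, L = -8, M = 0, N = 0, assemble
  H = (EN − 2FM + GL) / (2(EG − F²)) = -1/16.
At (u, v) = (pi/4, -4): H = -1/16.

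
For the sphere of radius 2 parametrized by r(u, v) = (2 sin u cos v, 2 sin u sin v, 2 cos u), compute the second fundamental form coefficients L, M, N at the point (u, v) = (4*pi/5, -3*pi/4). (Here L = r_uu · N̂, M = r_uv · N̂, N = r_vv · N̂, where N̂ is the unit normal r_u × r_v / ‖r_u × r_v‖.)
L = -2;  M = 0;  N = -5/4 + sqrt(5)/4

Compute the unit normal N̂(u, v) = (sin(u)^2*cos(v)/Abs(sin(u)), sin(u)^2*sin(v)/Abs(sin(u)), sin(2*u)/(2*Abs(sin(u)))), and the second partials r_uu, r_uv, r_vv. Take dot products:
  L(u, v) = r_uu · N̂ = -2*sin(u)/Abs(sin(u)),
  M(u, v) = r_uv · N̂ = 0,
  N(u, v) = r_vv · N̂ = -2*sin(u)^3/Abs(sin(u)).
Evaluating at (u, v) = (4*pi/5, -3*pi/4):
  L = -2, M = 0, N = -5/4 + sqrt(5)/4.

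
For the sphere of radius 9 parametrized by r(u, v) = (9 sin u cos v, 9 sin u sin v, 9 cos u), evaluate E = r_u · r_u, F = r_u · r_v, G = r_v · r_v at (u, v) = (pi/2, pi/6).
E = 81;  F = 0;  G = 81

Partials: r_u = (9*cos(u)*cos(v), 9*sin(v)*cos(u), -9*sin(u)), r_v = (-9*sin(u)*sin(v), 9*sin(u)*cos(v), 0). As functions of (u, v):
  E = r_u · r_u = 81,
  F = r_u · r_v = 0,
  G = r_v · r_v = 81*sin(u)^2.
Evaluating at (u, v) = (pi/2, pi/6): E = 81, F = 0, G = 81.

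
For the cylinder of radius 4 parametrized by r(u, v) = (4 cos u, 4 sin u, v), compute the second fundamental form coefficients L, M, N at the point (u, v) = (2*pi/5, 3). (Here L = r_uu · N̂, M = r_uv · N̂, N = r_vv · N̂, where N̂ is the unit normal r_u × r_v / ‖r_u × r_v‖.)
L = -4;  M = 0;  N = 0

Compute the unit normal N̂(u, v) = (cos(u), sin(u), 0), and the second partials r_uu, r_uv, r_vv. Take dot products:
  L(u, v) = r_uu · N̂ = -4,
  M(u, v) = r_uv · N̂ = 0,
  N(u, v) = r_vv · N̂ = 0.
Evaluating at (u, v) = (2*pi/5, 3):
  L = -4, M = 0, N = 0.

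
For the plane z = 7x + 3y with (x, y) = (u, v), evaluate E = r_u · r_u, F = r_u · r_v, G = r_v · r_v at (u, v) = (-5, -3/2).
E = 50;  F = 21;  G = 10

Partials: r_u = (1, 0, 7), r_v = (0, 1, 3). As functions of (u, v):
  E = r_u · r_u = 50,
  F = r_u · r_v = 21,
  G = r_v · r_v = 10.
Evaluating at (u, v) = (-5, -3/2): E = 50, F = 21, G = 10.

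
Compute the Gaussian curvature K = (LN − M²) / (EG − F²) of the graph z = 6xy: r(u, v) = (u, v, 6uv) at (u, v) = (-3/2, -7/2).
K = -36/273529

Coefficients of the first fundamental form: E = 36*v^2 + 1, F = 36*u*v, G = 36*u^2 + 1.
Coefficients of the second fundamental form: L = 0, M = 6/sqrt(36*u^2 + 36*v^2 + 1), N = 0.
Assemble K = (LN − M²)/(EG − F²) = -36/(1296*u^4 + 2592*u^2*v^2 + 72*u^2 + 1296*v^4 + 72*v^2 + 1). At (u, v) = (-3/2, -7/2): K = -36/273529.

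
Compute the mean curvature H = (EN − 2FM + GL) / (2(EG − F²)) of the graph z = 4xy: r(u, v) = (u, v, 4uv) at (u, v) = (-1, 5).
H = 320*sqrt(417)/173889

With E = 16*v^2 + 1, F = 16*u*v, G = 16*u^2 + 1, L = 0, M = 4/sqrt(16*u^2 + 16*v^2 + 1), N = 0, assemble
  H = (EN − 2FM + GL) / (2(EG − F²)) = -64*u*v/(16*u^2 + 16*v^2 + 1)^(3/2).
At (u, v) = (-1, 5): H = 320*sqrt(417)/173889.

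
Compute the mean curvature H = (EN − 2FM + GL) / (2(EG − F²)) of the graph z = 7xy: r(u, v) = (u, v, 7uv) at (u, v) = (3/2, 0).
H = 0

With E = 49*v^2 + 1, F = 49*u*v, G = 49*u^2 + 1, L = 0, M = 7/sqrt(49*u^2 + 49*v^2 + 1), N = 0, assemble
  H = (EN − 2FM + GL) / (2(EG − F²)) = -343*u*v/(49*u^2 + 49*v^2 + 1)^(3/2).
At (u, v) = (3/2, 0): H = 0.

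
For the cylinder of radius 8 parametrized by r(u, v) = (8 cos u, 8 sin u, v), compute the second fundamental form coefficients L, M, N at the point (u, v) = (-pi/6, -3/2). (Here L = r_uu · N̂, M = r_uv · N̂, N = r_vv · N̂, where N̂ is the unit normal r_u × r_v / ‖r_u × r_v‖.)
L = -8;  M = 0;  N = 0

Compute the unit normal N̂(u, v) = (cos(u), sin(u), 0), and the second partials r_uu, r_uv, r_vv. Take dot products:
  L(u, v) = r_uu · N̂ = -8,
  M(u, v) = r_uv · N̂ = 0,
  N(u, v) = r_vv · N̂ = 0.
Evaluating at (u, v) = (-pi/6, -3/2):
  L = -8, M = 0, N = 0.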